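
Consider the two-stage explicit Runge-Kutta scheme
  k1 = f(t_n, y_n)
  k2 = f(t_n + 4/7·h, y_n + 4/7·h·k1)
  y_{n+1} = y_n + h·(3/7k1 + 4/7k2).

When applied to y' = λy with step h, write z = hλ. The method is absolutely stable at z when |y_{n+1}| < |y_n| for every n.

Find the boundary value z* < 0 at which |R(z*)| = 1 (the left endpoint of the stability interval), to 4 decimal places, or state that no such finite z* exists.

left endpoint -3.0625.

Test eqn y'=λy, z=hλ:
  k1=λy_n ⇒ h·k1=z·y_n;  k2=λ(1+4/7z)y_n ⇒ h·k2=z(1+4/7z)y_n
  y_{n+1}/y_n = 1 + 3/7z + 4/7z(1+4/7z) = 1 + z + 16/49z²
  R(z) = 1 + z + 16/49z².

Need |R(x)|<1, x<0.
x=-1.51: |R|=0.2345
R=1: x+16/49x²=0 ⇒ x=−49/16=-3.0625; min R=1−1/(4·16/49)=0.2344>−1
Confirm numerically:
  x=-2.467: |R|=0.52029 <1
  x=-1.917: |R|=0.28296 <1
  x=-1.837: |R|=0.26490 <1
  x=-1.231: |R|=0.26381 <1
  x=-3.631: |R|=1.67403 >1
  x=-3.504: |R|=1.50515 >1
  x=-3.269: |R|=1.22042 >1
So |R|<1 on (-3.0625, 0).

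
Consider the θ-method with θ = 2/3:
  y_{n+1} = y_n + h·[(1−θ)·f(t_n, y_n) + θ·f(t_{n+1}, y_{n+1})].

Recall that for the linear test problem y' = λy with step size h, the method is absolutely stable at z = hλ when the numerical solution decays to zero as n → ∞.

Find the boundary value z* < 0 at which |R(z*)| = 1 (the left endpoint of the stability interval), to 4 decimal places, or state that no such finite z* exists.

(−∞, 0) — no finite endpoint.

On y'=λy, z=hλ:
  y_{n+1} = y_n + z·[1/3·y_n + 2/3·y_{n+1}] ⇒ (1 − 2/3z)y_{n+1} = (1 + 1/3z)y_n
  R(z) = (1 + 1/3z)/(1 − 2/3z).

Boundary: |R(x)|=1, x<0.
x=-1.23: |R|=0.3242
x=-2: |R|=0.1429
x=-10: |R|=0.3043
x=-100: |R|=0.4778
θ=2/3≥1/2 ⇒ |1+1/3x|<|1−2/3x| ∀x<0 ⇒ stable on all of ℝ⁻.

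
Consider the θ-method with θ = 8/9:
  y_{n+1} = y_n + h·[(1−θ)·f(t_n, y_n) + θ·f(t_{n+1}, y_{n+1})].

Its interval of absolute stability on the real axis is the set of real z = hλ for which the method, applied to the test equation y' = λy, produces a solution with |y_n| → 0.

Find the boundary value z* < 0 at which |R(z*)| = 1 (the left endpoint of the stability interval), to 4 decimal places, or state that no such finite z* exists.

With y'=λy (z=hλ):
  y_{n+1} = y_n + z·[1/9·y_n + 8/9·y_{n+1}] ⇒ (1 − 8/9z)y_{n+1} = (1 + 1/9z)y_n
  Hence R(z) = (1 + 1/9z)/(1 − 8/9z).

Find x<0 with |R(x)|<1.
x=-0.57: |R|=0.6217
x=-2: |R|=0.2800
x=-10: |R|=0.0112
x=-100: |R|=0.1125
θ=8/9≥1/2 ⇒ |1+1/9x|<|1−8/9x| ∀x<0 ⇒ interval (−∞,0).

(−∞, 0) — no finite endpoint.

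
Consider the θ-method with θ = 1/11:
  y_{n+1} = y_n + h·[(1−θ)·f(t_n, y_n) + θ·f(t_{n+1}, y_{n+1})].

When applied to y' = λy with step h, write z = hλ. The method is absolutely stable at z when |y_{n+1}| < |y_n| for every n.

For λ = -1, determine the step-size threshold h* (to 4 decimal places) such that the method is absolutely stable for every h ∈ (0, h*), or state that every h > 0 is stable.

Set f=λy, z=hλ:
  y_{n+1} = y_n + z·[10/11·y_n + 1/11·y_{n+1}] ⇒ (1 − 1/11z)y_{n+1} = (1 + 10/11z)y_n
  R(z) = (1 + 10/11z)/(1 − 1/11z).

Find x<0 with |R(x)|<1.
x=-0.6: |R|=0.4310
R=−1: 1+10/11x = −1+1/11x ⇒ -9/11x=2 ⇒ x=2/(-9/11)=-2.4444
Confirm numerically:
  x=-1.693: |R|=0.46719 <1
  x=-1.217: |R|=0.09577 <1
  x=-1.176: |R|=0.06242 <1
  x=-2.937: |R|=1.31807 >1
  x=-2.892: |R|=1.28995 >1
Stable set (-2.4444, 0).

(-2.4444,0); λ=-1 ⇒ h* = (22/9)/1 = 2.4444.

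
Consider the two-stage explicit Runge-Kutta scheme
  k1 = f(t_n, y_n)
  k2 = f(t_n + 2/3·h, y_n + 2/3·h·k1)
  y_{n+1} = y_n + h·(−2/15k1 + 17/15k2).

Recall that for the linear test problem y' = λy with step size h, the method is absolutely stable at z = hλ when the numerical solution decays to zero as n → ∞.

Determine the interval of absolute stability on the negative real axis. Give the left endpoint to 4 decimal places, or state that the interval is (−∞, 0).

(-1.3235, 0).

With y'=λy (z=hλ):
  k1=λy_n ⇒ h·k1=z·y_n;  k2=λ(1+2/3z)y_n ⇒ h·k2=z(1+2/3z)y_n
  y_{n+1}/y_n = 1 − 2/15z + 17/15z(1+2/3z) = 1 + z + 34/45z²
  ⇒ R(z) = 1 + z + 34/45z².

Find x<0 with |R(x)|<1.
x=-0.35: |R|=0.7426
R=1: x+34/45x²=0 ⇒ x=−45/34=-1.3235; min R=1−1/(4·34/45)=0.6691>−1
Confirm numerically:
  x=-0.855: |R|=0.69733 <1
  x=-0.704: |R|=0.67047 <1
  x=-0.618: |R|=0.67056 <1
  x=-1.914: |R|=1.85390 >1
  x=-1.855: |R|=1.74489 >1
Interval (-1.3235, 0).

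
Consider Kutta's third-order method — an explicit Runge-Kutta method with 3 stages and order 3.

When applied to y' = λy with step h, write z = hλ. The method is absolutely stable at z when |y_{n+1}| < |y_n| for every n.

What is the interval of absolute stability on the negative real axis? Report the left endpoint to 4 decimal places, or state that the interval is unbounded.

Set f=λy, z=hλ:
  order 3, 3-stage ⇒ R(z)=1+z+z^2/2+z^3/6
  (e.g. R(-1.73)=-0.09650, |R|=0.09650)

Need |R(x)|<1, x<0.
x=-1.73: |R|=0.0965
|R(-2.54)|=1.0454 |R(-0.74)|=0.4663 |R(-0.69)|=0.4933
Bisect:
  x_lo=-2.8780 |R|=1.7096  x_hi=-0.0944 |R|=0.9099
  mid=-1.48620 |R|=0.07108 →hi
  mid=-2.18210 |R|=0.53302 →hi
  mid=-2.53005 |R|=1.02868 →lo
  mid=-2.35608 |R|=0.76033 →hi
  mid=-2.44306 |R|=0.88905 →hi
  mid=-2.48656 |R|=0.95746 →hi
  mid=-2.50831 |R|=0.99271 →hi
  mid=-2.51918 |R|=1.01061 →lo
  mid=-2.51374 |R|=1.00164 →lo
  mid=-2.51102 |R|=0.99717 →hi
  ...
  [-2.51289,-2.51272] ⇒ x*=-2.5127
Stable set (-2.5127, 0).

z∈(-2.5127,0).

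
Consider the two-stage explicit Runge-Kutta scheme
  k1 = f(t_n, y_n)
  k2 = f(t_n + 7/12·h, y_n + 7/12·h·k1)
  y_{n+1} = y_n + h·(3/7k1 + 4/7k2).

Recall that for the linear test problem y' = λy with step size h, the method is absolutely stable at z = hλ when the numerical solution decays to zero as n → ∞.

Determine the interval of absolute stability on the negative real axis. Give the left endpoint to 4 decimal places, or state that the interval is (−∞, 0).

On y'=λy, z=hλ:
  k1=λy_n ⇒ h·k1=z·y_n;  k2=λ(1+7/12z)y_n ⇒ h·k2=z(1+7/12z)y_n
  y_{n+1}/y_n = 1 + 3/7z + 4/7z(1+7/12z) = 1 + z + 1/3z²
  ⇒ R(z) = 1 + z + 1/3z².

Find x<0 with |R(x)|<1.
x=-0.55: |R|=0.5508
R=1: x+1/3x²=0 ⇒ x=−3=-3.0000; min R=1−1/(4·1/3)=0.2500>−1
Confirm numerically:
  x=-2.640: |R|=0.68320 <1
  x=-2.035: |R|=0.34541 <1
  x=-1.804: |R|=0.28081 <1
  x=-3.599: |R|=1.71860 >1
  x=-3.528: |R|=1.62093 >1
  x=-3.384: |R|=1.43315 >1
So |R|<1 on (-3.0000, 0).

(-3.0000, 0).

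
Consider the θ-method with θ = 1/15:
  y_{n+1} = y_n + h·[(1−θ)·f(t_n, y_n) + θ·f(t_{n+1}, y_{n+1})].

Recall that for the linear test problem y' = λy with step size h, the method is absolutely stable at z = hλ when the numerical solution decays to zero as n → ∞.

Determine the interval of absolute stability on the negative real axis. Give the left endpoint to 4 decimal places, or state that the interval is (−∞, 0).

z∈(-2.3077,0).

On y'=λy, z=hλ:
  y_{n+1} = y_n + z·[14/15·y_n + 1/15·y_{n+1}] ⇒ (1 − 1/15z)y_{n+1} = (1 + 14/15z)y_n
  Hence R(z) = (1 + 14/15z)/(1 − 1/15z).

Find x<0 with |R(x)|<1.
x=-0.99: |R|=0.0713
R=−1: 1+14/15x = −1+1/15x ⇒ -13/15x=2 ⇒ x=2/(-13/15)=-2.3077
Confirm numerically:
  x=-1.726: |R|=0.54789 <1
  x=-1.596: |R|=0.44252 <1
  x=-1.403: |R|=0.28300 <1
  x=-1.119: |R|=0.04132 <1
  x=-2.868: |R|=1.40766 >1
  x=-2.484: |R|=1.13109 >1
Stable set (-2.3077, 0).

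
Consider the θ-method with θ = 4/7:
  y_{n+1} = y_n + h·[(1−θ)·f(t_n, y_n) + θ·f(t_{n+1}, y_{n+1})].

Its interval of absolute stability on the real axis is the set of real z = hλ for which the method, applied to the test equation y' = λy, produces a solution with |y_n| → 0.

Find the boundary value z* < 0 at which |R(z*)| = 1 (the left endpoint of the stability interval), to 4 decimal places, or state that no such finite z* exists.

On y'=λy, z=hλ:
  y_{n+1} = y_n + z·[3/7·y_n + 4/7·y_{n+1}] ⇒ (1 − 4/7z)y_{n+1} = (1 + 3/7z)y_n
  so R(z) = (1 + 3/7z)/(1 − 4/7z).

Solve |R(x)|<1 on ℝ⁻.
x=-1.26: |R|=0.2674
x=-2: |R|=0.0667
x=-10: |R|=0.4894
x=-100: |R|=0.7199
θ=4/7≥1/2 ⇒ |1+3/7x|<|1−4/7x| ∀x<0 ⇒ unbounded interval.

(−∞, 0) — no finite endpoint.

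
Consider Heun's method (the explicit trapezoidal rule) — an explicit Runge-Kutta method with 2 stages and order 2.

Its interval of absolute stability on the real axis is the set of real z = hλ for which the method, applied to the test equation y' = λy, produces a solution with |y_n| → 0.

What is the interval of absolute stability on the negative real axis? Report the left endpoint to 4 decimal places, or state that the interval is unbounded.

On y'=λy, z=hλ:
  order 2, 2-stage ⇒ R(z)=1+z+z^2/2
  (e.g. R(-1.39)=0.57605, |R|=0.57605)

Need |R(x)|<1, x<0.
x=-1.39: |R|=0.5760
|R(-1.78)|=0.8042 |R(-1.25)|=0.5312 |R(-0.67)|=0.5544
Bisect:
  x_lo=-2.3923 |R|=1.4693  x_hi=-0.2815 |R|=0.7581
  mid=-1.33694 |R|=0.55676 →hi
  mid=-1.86464 |R|=0.87380 →hi
  mid=-2.12849 |R|=1.13675 →lo
  mid=-1.99657 |R|=0.99657 →hi
  mid=-2.06253 |R|=1.06449 →lo
  mid=-2.02955 |R|=1.02999 →lo
  mid=-2.01306 |R|=1.01314 →lo
  mid=-2.00481 |R|=1.00483 →lo
  ...
  [-2.00005,-1.99992] ⇒ x*=-2.0000
Stable set (-2.0000, 0).

z∈(-2.0000,0).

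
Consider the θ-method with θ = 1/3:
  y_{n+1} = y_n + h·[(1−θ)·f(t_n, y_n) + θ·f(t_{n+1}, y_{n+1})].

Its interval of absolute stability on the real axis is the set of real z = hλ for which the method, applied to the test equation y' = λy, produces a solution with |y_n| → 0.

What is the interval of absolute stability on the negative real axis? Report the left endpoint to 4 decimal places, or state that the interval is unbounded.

On y'=λy, z=hλ:
  y_{n+1} = y_n + z·[2/3·y_n + 1/3·y_{n+1}] ⇒ (1 − 1/3z)y_{n+1} = (1 + 2/3z)y_n
  R(z) = (1 + 2/3z)/(1 − 1/3z).

Boundary: |R(x)|=1, x<0.
x=-1.07: |R|=0.2113
R=−1: 1+2/3x = −1+1/3x ⇒ -1/3x=2 ⇒ x=2/(-1/3)=-6.0000
Confirm numerically:
  x=-5.917: |R|=0.99069 <1
  x=-4.947: |R|=0.86750 <1
  x=-3.688: |R|=0.65431 <1
  x=-6.480: |R|=1.05063 >1
  x=-6.105: |R|=1.01153 >1
  x=-6.023: |R|=1.00255 >1
Interval (-6.0000, 0).

(-6.0000, 0).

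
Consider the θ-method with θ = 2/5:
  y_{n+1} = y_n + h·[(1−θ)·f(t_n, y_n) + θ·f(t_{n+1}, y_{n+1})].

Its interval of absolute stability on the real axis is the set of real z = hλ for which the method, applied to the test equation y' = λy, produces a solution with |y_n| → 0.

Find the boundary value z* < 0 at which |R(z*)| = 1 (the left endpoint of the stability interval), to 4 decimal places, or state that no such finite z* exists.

left endpoint -10.0000.

On y'=λy, z=hλ:
  y_{n+1} = y_n + z·[3/5·y_n + 2/5·y_{n+1}] ⇒ (1 − 2/5z)y_{n+1} = (1 + 3/5z)y_n
  R(z) = (1 + 3/5z)/(1 − 2/5z).

Solve |R(x)|<1 on ℝ⁻.
x=-0.35: |R|=0.6930
R=−1: 1+3/5x = −1+2/5x ⇒ -1/5x=2 ⇒ x=2/(-1/5)=-10.0000
Confirm numerically:
  x=-9.542: |R|=0.98098 <1
  x=-8.915: |R|=0.95247 <1
  x=-6.933: |R|=0.83743 <1
  x=-4.854: |R|=0.65012 <1
  x=-10.595: |R|=1.02272 >1
  x=-10.355: |R|=1.01381 >1
Interval (-10.0000, 0).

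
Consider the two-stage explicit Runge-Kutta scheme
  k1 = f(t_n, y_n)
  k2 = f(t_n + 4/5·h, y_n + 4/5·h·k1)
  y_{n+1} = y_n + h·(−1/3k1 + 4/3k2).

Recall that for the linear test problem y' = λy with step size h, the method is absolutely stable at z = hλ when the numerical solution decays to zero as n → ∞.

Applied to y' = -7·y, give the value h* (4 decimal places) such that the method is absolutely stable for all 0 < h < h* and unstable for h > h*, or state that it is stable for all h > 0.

Test eqn y'=λy, z=hλ:
  k1=λy_n ⇒ h·k1=z·y_n;  k2=λ(1+4/5z)y_n ⇒ h·k2=z(1+4/5z)y_n
  y_{n+1}/y_n = 1 − 1/3z + 4/3z(1+4/5z) = 1 + z + 16/15z²
  so R(z) = 1 + z + 16/15z².

Need |R(x)|<1, x<0.
x=-1.61: |R|=2.1549
R=1: x+16/15x²=0 ⇒ x=−15/16=-0.9375; min R=1−1/(4·16/15)=0.7656>−1
Confirm numerically:
  x=-0.910: |R|=0.97331 <1
  x=-0.808: |R|=0.88839 <1
  x=-0.565: |R|=0.77551 <1
  x=-0.516: |R|=0.76801 <1
  x=-1.388: |R|=1.66698 >1
  x=-1.126: |R|=1.22640 >1
  x=-1.006: |R|=1.07351 >1
So |R|<1 on (-0.9375, 0).

(-0.9375,0); λ=-7 ⇒ h* = (15/16)/7 = 0.1339.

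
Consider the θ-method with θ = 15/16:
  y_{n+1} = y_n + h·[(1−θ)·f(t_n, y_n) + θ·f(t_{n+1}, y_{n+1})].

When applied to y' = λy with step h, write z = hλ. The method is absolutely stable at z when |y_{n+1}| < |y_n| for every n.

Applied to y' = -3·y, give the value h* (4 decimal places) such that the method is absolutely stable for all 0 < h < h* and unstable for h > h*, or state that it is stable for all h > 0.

interval (−∞, 0). Any h>0 works for λ=-3.

Test eqn y'=λy, z=hλ:
  y_{n+1} = y_n + z·[1/16·y_n + 15/16·y_{n+1}] ⇒ (1 − 15/16z)y_{n+1} = (1 + 1/16z)y_n
  R(z) = (1 + 1/16z)/(1 − 15/16z).

Need |R(x)|<1, x<0.
x=-0.8: |R|=0.5429
x=-2: |R|=0.3043
x=-10: |R|=0.0361
x=-100: |R|=0.0554
θ=15/16≥1/2 ⇒ |1+1/16x|<|1−15/16x| ∀x<0 ⇒ unbounded interval.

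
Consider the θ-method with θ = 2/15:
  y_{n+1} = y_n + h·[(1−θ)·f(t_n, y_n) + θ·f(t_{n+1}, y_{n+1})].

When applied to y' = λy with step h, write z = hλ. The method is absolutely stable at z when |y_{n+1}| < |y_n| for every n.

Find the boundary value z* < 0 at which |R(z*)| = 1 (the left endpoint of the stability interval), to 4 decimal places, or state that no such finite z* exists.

left endpoint -2.7273.

With y'=λy (z=hλ):
  y_{n+1} = y_n + z·[13/15·y_n + 2/15·y_{n+1}] ⇒ (1 − 2/15z)y_{n+1} = (1 + 13/15z)y_n
  Hence R(z) = (1 + 13/15z)/(1 − 2/15z).

Need |R(x)|<1, x<0.
x=-0.45: |R|=0.5755
R=−1: 1+13/15x = −1+2/15x ⇒ -11/15x=2 ⇒ x=2/(-11/15)=-2.7273
Confirm numerically:
  x=-1.568: |R|=0.29687 <1
  x=-1.517: |R|=0.26178 <1
  x=-1.432: |R|=0.20242 <1
  x=-3.252: |R|=1.26842 >1
  x=-3.028: |R|=1.15710 >1
  x=-2.812: |R|=1.04519 >1
So |R|<1 on (-2.7273, 0).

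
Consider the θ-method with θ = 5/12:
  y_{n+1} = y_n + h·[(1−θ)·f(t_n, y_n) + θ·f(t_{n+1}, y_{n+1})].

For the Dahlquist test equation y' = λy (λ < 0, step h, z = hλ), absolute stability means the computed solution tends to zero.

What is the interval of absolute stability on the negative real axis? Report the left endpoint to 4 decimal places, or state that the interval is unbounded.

On y'=λy, z=hλ:
  y_{n+1} = y_n + z·[7/12·y_n + 5/12·y_{n+1}] ⇒ (1 − 5/12z)y_{n+1} = (1 + 7/12z)y_n
  so R(z) = (1 + 7/12z)/(1 − 5/12z).

Need |R(x)|<1, x<0.
x=-1.31: |R|=0.1526
R=−1: 1+7/12x = −1+5/12x ⇒ -1/6x=2 ⇒ x=2/(-1/6)=-12.0000
Confirm numerically:
  x=-8.286: |R|=0.86098 <1
  x=-7.270: |R|=0.80434 <1
  x=-6.555: |R|=0.75678 <1
  x=-6.252: |R|=0.73426 <1
  x=-12.442: |R|=1.01191 >1
  x=-12.107: |R|=1.00295 >1
So |R|<1 on (-12.0000, 0).

z∈(-12.0000,0).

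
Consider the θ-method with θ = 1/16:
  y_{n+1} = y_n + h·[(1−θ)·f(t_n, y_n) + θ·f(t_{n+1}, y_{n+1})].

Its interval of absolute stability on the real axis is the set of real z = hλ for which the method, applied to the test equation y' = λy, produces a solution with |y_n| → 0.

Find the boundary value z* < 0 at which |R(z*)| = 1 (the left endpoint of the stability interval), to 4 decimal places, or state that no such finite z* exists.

Set f=λy, z=hλ:
  y_{n+1} = y_n + z·[15/16·y_n + 1/16·y_{n+1}] ⇒ (1 − 1/16z)y_{n+1} = (1 + 15/16z)y_n
  R(z) = (1 + 15/16z)/(1 − 1/16z).

Solve |R(x)|<1 on ℝ⁻.
x=-1.54: |R|=0.4048
R=−1: 1+15/16x = −1+1/16x ⇒ -7/8x=2 ⇒ x=2/(-7/8)=-2.2857
Confirm numerically:
  x=-2.068: |R|=0.83130 <1
  x=-2.044: |R|=0.81246 <1
  x=-1.489: |R|=0.36223 <1
  x=-1.130: |R|=0.05546 <1
  x=-2.620: |R|=1.25134 >1
  x=-2.444: |R|=1.12015 >1
Interval (-2.2857, 0).

z* = -2.2857.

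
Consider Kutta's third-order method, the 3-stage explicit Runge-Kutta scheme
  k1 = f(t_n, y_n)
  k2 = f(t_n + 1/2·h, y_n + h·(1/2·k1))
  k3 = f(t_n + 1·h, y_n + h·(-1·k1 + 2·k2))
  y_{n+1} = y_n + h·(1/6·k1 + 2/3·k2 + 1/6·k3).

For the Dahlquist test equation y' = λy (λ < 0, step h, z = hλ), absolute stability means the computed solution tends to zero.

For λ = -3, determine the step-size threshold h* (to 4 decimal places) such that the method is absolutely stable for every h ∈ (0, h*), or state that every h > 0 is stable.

(-2.5127,0); λ=-3 ⇒ h* = 0.8376.

Test eqn y'=λy, z=hλ:
  order 3, 3-stage ⇒ R(z)=1+z+z^2/2+z^3/6
  (e.g. R(-0.52)=0.59177, |R|=0.59177)

Solve |R(x)|<1 on ℝ⁻.
x=-0.52: |R|=0.5918
|R(-2.51)|=0.9955 |R(-1.56)|=0.0241 |R(-0.79)|=0.4399
Bisect:
  x_lo=-3.2861 |R|=2.8010  x_hi=-0.3376 |R|=0.7129
  mid=-1.81187 |R|=0.16179 →hi
  mid=-2.54898 |R|=1.06057 →lo
  mid=-2.18042 |R|=0.53101 →hi
  mid=-2.36470 |R|=0.77262 →hi
  mid=-2.45684 |R|=0.91041 →hi
  mid=-2.50291 |R|=0.98390 →hi
  mid=-2.52594 |R|=1.02183 →lo
  mid=-2.51442 |R|=1.00276 →lo
  mid=-2.50867 |R|=0.99331 →hi
  mid=-2.51155 |R|=0.99803 →hi
  ...
  [-2.51281,-2.51263] ⇒ x*=-2.5127
Interval (-2.5127, 0).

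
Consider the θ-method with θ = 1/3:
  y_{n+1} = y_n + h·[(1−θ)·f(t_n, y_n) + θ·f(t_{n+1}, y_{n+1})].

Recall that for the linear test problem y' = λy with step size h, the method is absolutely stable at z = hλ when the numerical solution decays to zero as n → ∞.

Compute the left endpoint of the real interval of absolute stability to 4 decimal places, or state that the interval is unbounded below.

Set f=λy, z=hλ:
  y_{n+1} = y_n + z·[2/3·y_n + 1/3·y_{n+1}] ⇒ (1 − 1/3z)y_{n+1} = (1 + 2/3z)y_n
  R(z) = (1 + 2/3z)/(1 − 1/3z).

Solve |R(x)|<1 on ℝ⁻.
x=-0.72: |R|=0.4194
R=−1: 1+2/3x = −1+1/3x ⇒ -1/3x=2 ⇒ x=2/(-1/3)=-6.0000
Confirm numerically:
  x=-5.713: |R|=0.96706 <1
  x=-5.226: |R|=0.90591 <1
  x=-2.929: |R|=0.48204 <1
  x=-6.309: |R|=1.03319 >1
  x=-6.152: |R|=1.01661 >1
Stable set (-6.0000, 0).

left endpoint -6.0000.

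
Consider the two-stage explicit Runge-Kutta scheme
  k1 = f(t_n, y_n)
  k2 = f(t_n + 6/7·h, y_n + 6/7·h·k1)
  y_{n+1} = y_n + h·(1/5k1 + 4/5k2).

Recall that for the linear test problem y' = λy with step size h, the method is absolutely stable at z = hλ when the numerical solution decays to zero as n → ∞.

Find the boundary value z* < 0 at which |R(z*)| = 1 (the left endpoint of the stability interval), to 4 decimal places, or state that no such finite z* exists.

left endpoint -1.4583.

On y'=λy, z=hλ:
  k1=λy_n ⇒ h·k1=z·y_n;  k2=λ(1+6/7z)y_n ⇒ h·k2=z(1+6/7z)y_n
  y_{n+1}/y_n = 1 + 1/5z + 4/5z(1+6/7z) = 1 + z + 24/35z²
  so R(z) = 1 + z + 24/35z².

Boundary: |R(x)|=1, x<0.
x=-0.31: |R|=0.7559
R=1: x+24/35x²=0 ⇒ x=−35/24=-1.4583; min R=1−1/(4·24/35)=0.6354>−1
Confirm numerically:
  x=-1.114: |R|=0.73697 <1
  x=-0.815: |R|=0.64047 <1
  x=-0.716: |R|=0.63554 <1
  x=-1.567: |R|=1.11676 >1
  x=-1.527: |R|=1.07190 >1
So |R|<1 on (-1.4583, 0).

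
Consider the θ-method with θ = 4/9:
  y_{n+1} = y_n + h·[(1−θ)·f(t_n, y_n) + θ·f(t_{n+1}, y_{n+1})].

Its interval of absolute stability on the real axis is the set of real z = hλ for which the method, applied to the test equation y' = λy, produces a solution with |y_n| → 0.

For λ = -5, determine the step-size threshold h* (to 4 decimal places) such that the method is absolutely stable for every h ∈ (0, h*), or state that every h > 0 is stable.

(-18.0000,0); λ=-5 ⇒ h* = (18)/5 = 3.6000.

Set f=λy, z=hλ:
  y_{n+1} = y_n + z·[5/9·y_n + 4/9·y_{n+1}] ⇒ (1 − 4/9z)y_{n+1} = (1 + 5/9z)y_n
  so R(z) = (1 + 5/9z)/(1 − 4/9z).

Need |R(x)|<1, x<0.
x=-1.22: |R|=0.2089
R=−1: 1+5/9x = −1+4/9x ⇒ -1/9x=2 ⇒ x=2/(-1/9)=-18.0000
Confirm numerically:
  x=-17.396: |R|=0.99231 <1
  x=-11.232: |R|=0.87450 <1
  x=-11.178: |R|=0.87299 <1
  x=-7.544: |R|=0.73310 <1
  x=-18.573: |R|=1.00688 >1
  x=-18.249: |R|=1.00304 >1
  x=-18.022: |R|=1.00027 >1
So |R|<1 on (-18.0000, 0).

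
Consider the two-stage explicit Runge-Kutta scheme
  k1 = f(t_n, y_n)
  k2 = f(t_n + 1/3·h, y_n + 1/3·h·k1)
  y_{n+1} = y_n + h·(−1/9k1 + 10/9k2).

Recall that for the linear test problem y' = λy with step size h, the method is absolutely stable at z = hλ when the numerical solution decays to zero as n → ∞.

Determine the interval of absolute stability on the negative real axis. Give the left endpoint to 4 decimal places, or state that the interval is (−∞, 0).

(-2.7000, 0).

Test eqn y'=λy, z=hλ:
  k1=λy_n ⇒ h·k1=z·y_n;  k2=λ(1+1/3z)y_n ⇒ h·k2=z(1+1/3z)y_n
  y_{n+1}/y_n = 1 − 1/9z + 10/9z(1+1/3z) = 1 + z + 10/27z²
  so R(z) = 1 + z + 10/27z².

Find x<0 with |R(x)|<1.
x=-0.32: |R|=0.7179
R=1: x+10/27x²=0 ⇒ x=−27/10=-2.7000; min R=1−1/(4·10/27)=0.3250>−1
Confirm numerically:
  x=-2.529: |R|=0.83983 <1
  x=-1.775: |R|=0.39190 <1
  x=-1.712: |R|=0.37353 <1
  x=-3.262: |R|=1.67898 >1
  x=-2.935: |R|=1.25545 >1
  x=-2.805: |R|=1.10908 >1
Interval (-2.7000, 0).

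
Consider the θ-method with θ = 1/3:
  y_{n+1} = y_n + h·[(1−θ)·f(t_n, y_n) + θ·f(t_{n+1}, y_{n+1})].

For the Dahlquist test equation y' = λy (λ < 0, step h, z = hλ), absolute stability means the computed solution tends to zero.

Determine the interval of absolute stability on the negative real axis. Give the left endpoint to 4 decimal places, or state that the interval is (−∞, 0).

(-6.0000, 0).

On y'=λy, z=hλ:
  y_{n+1} = y_n + z·[2/3·y_n + 1/3·y_{n+1}] ⇒ (1 − 1/3z)y_{n+1} = (1 + 2/3z)y_n
  R(z) = (1 + 2/3z)/(1 − 1/3z).

Boundary: |R(x)|=1, x<0.
x=-0.5: |R|=0.5714
R=−1: 1+2/3x = −1+1/3x ⇒ -1/3x=2 ⇒ x=2/(-1/3)=-6.0000
Confirm numerically:
  x=-5.279: |R|=0.91291 <1
  x=-4.992: |R|=0.87387 <1
  x=-4.732: |R|=0.83601 <1
  x=-6.586: |R|=1.06113 >1
  x=-6.109: |R|=1.01197 >1
Stable set (-6.0000, 0).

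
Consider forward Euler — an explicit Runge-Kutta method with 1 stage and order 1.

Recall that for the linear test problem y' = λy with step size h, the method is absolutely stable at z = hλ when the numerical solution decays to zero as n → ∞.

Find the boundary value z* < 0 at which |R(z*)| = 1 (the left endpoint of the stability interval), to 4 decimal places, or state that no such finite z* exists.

Test eqn y'=λy, z=hλ:
  order 1, 1-stage ⇒ R(z)=1+z
  (e.g. R(-1.1)=-0.10000, |R|=0.10000)

Need |R(x)|<1, x<0.
x=-1.1: |R|=0.1000
|R(-1.81)|=0.8100 |R(-1.39)|=0.3900 |R(-1.07)|=0.0700
Bisect:
  x_lo=-2.7743 |R|=1.7743  x_hi=-0.3773 |R|=0.6227
  mid=-1.57580 |R|=0.57580 →hi
  mid=-2.17507 |R|=1.17507 →lo
  mid=-1.87543 |R|=0.87543 →hi
  mid=-2.02525 |R|=1.02525 →lo
  mid=-1.95034 |R|=0.95034 →hi
  mid=-1.98780 |R|=0.98780 →hi
  mid=-2.00653 |R|=1.00653 →lo
  ...
  [-2.00009,-1.99994] ⇒ x*=-2.0000
So |R|<1 on (-2.0000, 0).

left endpoint -2.0000.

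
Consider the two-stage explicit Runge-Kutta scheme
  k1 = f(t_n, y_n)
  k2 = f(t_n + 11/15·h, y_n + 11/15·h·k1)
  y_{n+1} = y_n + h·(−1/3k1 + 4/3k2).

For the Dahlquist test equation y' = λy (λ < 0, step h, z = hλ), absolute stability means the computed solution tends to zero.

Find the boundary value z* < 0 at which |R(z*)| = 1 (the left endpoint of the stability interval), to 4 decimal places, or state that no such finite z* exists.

On y'=λy, z=hλ:
  k1=λy_n ⇒ h·k1=z·y_n;  k2=λ(1+11/15z)y_n ⇒ h·k2=z(1+11/15z)y_n
  y_{n+1}/y_n = 1 − 1/3z + 4/3z(1+11/15z) = 1 + z + 44/45z²
  ⇒ R(z) = 1 + z + 44/45z².

Boundary: |R(x)|=1, x<0.
x=-1.61: |R|=1.9245
R=1: x+44/45x²=0 ⇒ x=−45/44=-1.0227; min R=1−1/(4·44/45)=0.7443>−1
Confirm numerically:
  x=-0.877: |R|=0.87504 <1
  x=-0.858: |R|=0.86180 <1
  x=-0.771: |R|=0.81023 <1
  x=-0.444: |R|=0.74876 <1
  x=-1.590: |R|=1.88192 >1
  x=-1.429: |R|=1.56766 >1
  x=-1.048: |R|=1.02590 >1
Stable set (-1.0227, 0).

left endpoint -1.0227.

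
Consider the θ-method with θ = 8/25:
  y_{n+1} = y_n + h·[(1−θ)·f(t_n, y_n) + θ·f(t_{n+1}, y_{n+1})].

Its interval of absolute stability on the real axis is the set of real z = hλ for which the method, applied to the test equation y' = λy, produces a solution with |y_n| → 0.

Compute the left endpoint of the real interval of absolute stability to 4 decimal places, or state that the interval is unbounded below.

Set f=λy, z=hλ:
  y_{n+1} = y_n + z·[17/25·y_n + 8/25·y_{n+1}] ⇒ (1 − 8/25z)y_{n+1} = (1 + 17/25z)y_n
  so R(z) = (1 + 17/25z)/(1 − 8/25z).

Find x<0 with |R(x)|<1.
x=-0.76: |R|=0.3887
R=−1: 1+17/25x = −1+8/25x ⇒ -9/25x=2 ⇒ x=2/(-9/25)=-5.5556
Confirm numerically:
  x=-4.296: |R|=0.80906 <1
  x=-3.520: |R|=0.65538 <1
  x=-2.709: |R|=0.45108 <1
  x=-6.143: |R|=1.07131 >1
  x=-5.992: |R|=1.05386 >1
  x=-5.686: |R|=1.01666 >1
Interval (-5.5556, 0).

z* = -5.5556.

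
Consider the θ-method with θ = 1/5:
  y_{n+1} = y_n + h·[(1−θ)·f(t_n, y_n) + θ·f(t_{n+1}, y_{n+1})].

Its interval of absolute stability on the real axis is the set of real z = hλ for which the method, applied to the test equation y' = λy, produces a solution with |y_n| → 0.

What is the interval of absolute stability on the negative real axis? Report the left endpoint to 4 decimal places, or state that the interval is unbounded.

Set f=λy, z=hλ:
  y_{n+1} = y_n + z·[4/5·y_n + 1/5·y_{n+1}] ⇒ (1 − 1/5z)y_{n+1} = (1 + 4/5z)y_n
  ⇒ R(z) = (1 + 4/5z)/(1 − 1/5z).

Boundary: |R(x)|=1, x<0.
x=-1.28: |R|=0.0191
R=−1: 1+4/5x = −1+1/5x ⇒ -3/5x=2 ⇒ x=2/(-3/5)=-3.3333
Confirm numerically:
  x=-3.244: |R|=0.96749 <1
  x=-3.038: |R|=0.88977 <1
  x=-1.393: |R|=0.08947 <1
  x=-1.356: |R|=0.06671 <1
  x=-3.893: |R|=1.18880 >1
  x=-3.861: |R|=1.17865 >1
  x=-3.670: |R|=1.11649 >1
So |R|<1 on (-3.3333, 0).

z∈(-3.3333,0).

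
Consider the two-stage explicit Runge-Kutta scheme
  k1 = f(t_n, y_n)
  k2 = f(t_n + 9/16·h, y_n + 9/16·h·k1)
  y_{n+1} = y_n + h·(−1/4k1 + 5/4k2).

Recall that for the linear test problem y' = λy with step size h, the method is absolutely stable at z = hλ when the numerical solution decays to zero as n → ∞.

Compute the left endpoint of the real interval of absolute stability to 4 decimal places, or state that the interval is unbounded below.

Test eqn y'=λy, z=hλ:
  k1=λy_n ⇒ h·k1=z·y_n;  k2=λ(1+9/16z)y_n ⇒ h·k2=z(1+9/16z)y_n
  y_{n+1}/y_n = 1 − 1/4z + 5/4z(1+9/16z) = 1 + z + 45/64z²
  R(z) = 1 + z + 45/64z².

Find x<0 with |R(x)|<1.
x=-0.69: |R|=0.6448
R=1: x+45/64x²=0 ⇒ x=−64/45=-1.4222; min R=1−1/(4·45/64)=0.6444>−1
Confirm numerically:
  x=-0.977: |R|=0.69415 <1
  x=-0.776: |R|=0.64741 <1
  x=-0.697: |R|=0.64458 <1
  x=-1.795: |R|=1.47049 >1
  x=-1.697: |R|=1.32787 >1
  x=-1.526: |R|=1.11135 >1
Stable set (-1.4222, 0).

left endpoint -1.4222.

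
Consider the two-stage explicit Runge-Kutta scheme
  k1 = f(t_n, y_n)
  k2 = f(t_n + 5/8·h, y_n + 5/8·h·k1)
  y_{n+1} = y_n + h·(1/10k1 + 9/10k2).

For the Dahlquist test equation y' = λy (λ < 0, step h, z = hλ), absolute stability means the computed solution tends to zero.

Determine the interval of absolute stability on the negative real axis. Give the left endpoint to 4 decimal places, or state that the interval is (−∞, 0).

(-1.7778, 0).

Set f=λy, z=hλ:
  k1=λy_n ⇒ h·k1=z·y_n;  k2=λ(1+5/8z)y_n ⇒ h·k2=z(1+5/8z)y_n
  y_{n+1}/y_n = 1 + 1/10z + 9/10z(1+5/8z) = 1 + z + 9/16z²
  so R(z) = 1 + z + 9/16z².

Need |R(x)|<1, x<0.
x=-0.52: |R|=0.6321
R=1: x+9/16x²=0 ⇒ x=−16/9=-1.7778; min R=1−1/(4·9/16)=0.5556>−1
Confirm numerically:
  x=-1.589: |R|=0.83127 <1
  x=-1.416: |R|=0.71184 <1
  x=-0.835: |R|=0.55719 <1
  x=-2.277: |R|=1.63941 >1
  x=-1.862: |R|=1.08821 >1
So |R|<1 on (-1.7778, 0).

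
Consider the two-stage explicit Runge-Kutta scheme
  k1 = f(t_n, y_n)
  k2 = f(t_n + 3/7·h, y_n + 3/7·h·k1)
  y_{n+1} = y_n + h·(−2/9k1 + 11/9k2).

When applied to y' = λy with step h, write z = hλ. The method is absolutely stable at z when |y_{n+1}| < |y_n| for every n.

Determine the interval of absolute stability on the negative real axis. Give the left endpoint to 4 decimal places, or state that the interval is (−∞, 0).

z∈(-1.9091,0).

Set f=λy, z=hλ:
  k1=λy_n ⇒ h·k1=z·y_n;  k2=λ(1+3/7z)y_n ⇒ h·k2=z(1+3/7z)y_n
  y_{n+1}/y_n = 1 − 2/9z + 11/9z(1+3/7z) = 1 + z + 11/21z²
  so R(z) = 1 + z + 11/21z².

Find x<0 with |R(x)|<1.
x=-1.32: |R|=0.5927
R=1: x+11/21x²=0 ⇒ x=−21/11=-1.9091; min R=1−1/(4·11/21)=0.5227>−1
Confirm numerically:
  x=-1.487: |R|=0.67123 <1
  x=-1.087: |R|=0.53192 <1
  x=-0.834: |R|=0.53034 <1
  x=-2.258: |R|=1.41268 >1
  x=-2.246: |R|=1.39637 >1
  x=-1.962: |R|=1.05438 >1
So |R|<1 on (-1.9091, 0).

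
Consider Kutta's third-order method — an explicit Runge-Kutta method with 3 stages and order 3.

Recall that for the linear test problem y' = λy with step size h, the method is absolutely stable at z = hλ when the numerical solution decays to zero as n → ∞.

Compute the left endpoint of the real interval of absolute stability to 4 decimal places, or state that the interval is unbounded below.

Set f=λy, z=hλ:
  order 3, 3-stage ⇒ R(z)=1+z+z^2/2+z^3/6
  (e.g. R(-1.28)=0.18967, |R|=0.18967)

Need |R(x)|<1, x<0.
x=-1.28: |R|=0.1897
|R(-2.03)|=0.3638 |R(-1.34)|=0.1568 |R(-0.87)|=0.3987
Bisect:
  x_lo=-3.1838 |R|=2.4944  x_hi=-0.3206 |R|=0.7253
  mid=-1.75221 |R|=0.11371 →hi
  mid=-2.46803 |R|=0.92797 →hi
  mid=-2.82593 |R|=1.59425 →lo
  mid=-2.64698 |R|=1.23474 →lo
  mid=-2.55750 |R|=1.07512 →lo
  mid=-2.51276 |R|=1.00003 →lo
  mid=-2.49039 |R|=0.96363 →hi
  mid=-2.50158 |R|=0.98173 →hi
  mid=-2.50717 |R|=0.99086 →hi
  mid=-2.50997 |R|=0.99544 →hi
  ...
  [-2.51276,-2.51259] ⇒ x*=-2.5127
Stable set (-2.5127, 0).

z* = -2.5127.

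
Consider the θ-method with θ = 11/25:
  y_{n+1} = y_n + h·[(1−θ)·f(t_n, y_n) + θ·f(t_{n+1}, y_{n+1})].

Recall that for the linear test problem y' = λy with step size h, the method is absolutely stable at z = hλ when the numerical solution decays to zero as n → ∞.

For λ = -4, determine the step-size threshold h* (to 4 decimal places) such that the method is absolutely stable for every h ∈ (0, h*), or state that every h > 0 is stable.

Test eqn y'=λy, z=hλ:
  y_{n+1} = y_n + z·[14/25·y_n + 11/25·y_{n+1}] ⇒ (1 − 11/25z)y_{n+1} = (1 + 14/25z)y_n
  ⇒ R(z) = (1 + 14/25z)/(1 − 11/25z).

Find x<0 with |R(x)|<1.
x=-1.22: |R|=0.2061
R=−1: 1+14/25x = −1+11/25x ⇒ -3/25x=2 ⇒ x=2/(-3/25)=-16.6667
Confirm numerically:
  x=-9.756: |R|=0.84331 <1
  x=-9.620: |R|=0.83840 <1
  x=-8.797: |R|=0.80611 <1
  x=-6.838: |R|=0.70578 <1
  x=-17.093: |R|=1.00600 >1
  x=-16.978: |R|=1.00441 >1
  x=-16.700: |R|=1.00048 >1
Interval (-16.6667, 0).

(-16.6667,0); λ=-4 ⇒ h* = (50/3)/4 = 4.1667.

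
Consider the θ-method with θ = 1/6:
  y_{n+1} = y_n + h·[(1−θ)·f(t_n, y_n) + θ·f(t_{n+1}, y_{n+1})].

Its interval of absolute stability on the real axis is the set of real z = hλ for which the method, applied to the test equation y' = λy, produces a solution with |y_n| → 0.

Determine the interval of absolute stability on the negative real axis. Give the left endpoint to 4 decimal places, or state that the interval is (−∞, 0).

On y'=λy, z=hλ:
  y_{n+1} = y_n + z·[5/6·y_n + 1/6·y_{n+1}] ⇒ (1 − 1/6z)y_{n+1} = (1 + 5/6z)y_n
  R(z) = (1 + 5/6z)/(1 − 1/6z).

Boundary: |R(x)|=1, x<0.
x=-1.07: |R|=0.0919
R=−1: 1+5/6x = −1+1/6x ⇒ -2/3x=2 ⇒ x=2/(-2/3)=-3.0000
Confirm numerically:
  x=-2.379: |R|=0.70354 <1
  x=-2.364: |R|=0.69584 <1
  x=-1.289: |R|=0.06105 <1
  x=-3.283: |R|=1.12194 >1
  x=-3.258: |R|=1.11147 >1
  x=-3.088: |R|=1.03873 >1
Stable set (-3.0000, 0).

(-3.0000, 0).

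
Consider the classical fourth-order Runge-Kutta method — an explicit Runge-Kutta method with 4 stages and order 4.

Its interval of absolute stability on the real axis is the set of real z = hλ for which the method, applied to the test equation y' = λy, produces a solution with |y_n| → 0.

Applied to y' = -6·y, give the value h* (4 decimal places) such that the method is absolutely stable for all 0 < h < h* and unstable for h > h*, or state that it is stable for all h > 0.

(-2.7853,0); λ=-6 ⇒ h* = 0.4642.

Set f=λy, z=hλ:
  order 4, 4-stage ⇒ R(z)=1+z+z^2/2+z^3/6+z^4/24
  (e.g. R(-0.35)=0.70473, |R|=0.70473)

Boundary: |R(x)|=1, x<0.
x=-0.35: |R|=0.7047
|R(-2.79)|=1.0071 |R(-2.6)|=0.7547 |R(-2.34)|=0.5116
Bisect:
  x_lo=-3.6379 |R|=3.2527  x_hi=-0.0607 |R|=0.9411
  mid=-1.84928 |R|=0.29390 →hi
  mid=-2.74357 |R|=0.93889 →hi
  mid=-3.19071 |R|=1.80425 →lo
  mid=-2.96714 |R|=1.31061 →lo
  mid=-2.85535 |R|=1.11087 →lo
  mid=-2.79946 |R|=1.02157 →lo
  mid=-2.77151 |R|=0.97942 →hi
  mid=-2.78549 |R|=1.00029 →lo
  ...
  [-2.78549,-2.78527] ⇒ x*=-2.7853
So |R|<1 on (-2.7853, 0).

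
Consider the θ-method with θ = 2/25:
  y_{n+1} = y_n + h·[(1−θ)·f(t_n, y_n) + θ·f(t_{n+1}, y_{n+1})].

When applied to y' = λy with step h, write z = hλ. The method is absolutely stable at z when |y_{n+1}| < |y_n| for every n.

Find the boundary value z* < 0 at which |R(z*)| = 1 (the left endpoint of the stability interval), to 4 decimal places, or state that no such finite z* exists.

z* = -2.3810.

On y'=λy, z=hλ:
  y_{n+1} = y_n + z·[23/25·y_n + 2/25·y_{n+1}] ⇒ (1 − 2/25z)y_{n+1} = (1 + 23/25z)y_n
  ⇒ R(z) = (1 + 23/25z)/(1 − 2/25z).

Boundary: |R(x)|=1, x<0.
x=-1.51: |R|=0.3473
R=−1: 1+23/25x = −1+2/25x ⇒ -21/25x=2 ⇒ x=2/(-21/25)=-2.3810
Confirm numerically:
  x=-1.791: |R|=0.56655 <1
  x=-1.578: |R|=0.40112 <1
  x=-1.196: |R|=0.09156 <1
  x=-2.885: |R|=1.34400 >1
  x=-2.838: |R|=1.31288 >1
Interval (-2.3810, 0).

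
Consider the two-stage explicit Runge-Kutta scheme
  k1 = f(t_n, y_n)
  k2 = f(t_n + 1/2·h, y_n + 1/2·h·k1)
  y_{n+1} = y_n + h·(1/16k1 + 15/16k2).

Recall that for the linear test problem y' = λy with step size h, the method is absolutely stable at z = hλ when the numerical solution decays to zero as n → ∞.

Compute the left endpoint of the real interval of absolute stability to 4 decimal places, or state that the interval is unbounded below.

Test eqn y'=λy, z=hλ:
  k1=λy_n ⇒ h·k1=z·y_n;  k2=λ(1+1/2z)y_n ⇒ h·k2=z(1+1/2z)y_n
  y_{n+1}/y_n = 1 + 1/16z + 15/16z(1+1/2z) = 1 + z + 15/32z²
  so R(z) = 1 + z + 15/32z².

Solve |R(x)|<1 on ℝ⁻.
x=-0.34: |R|=0.7142
R=1: x+15/32x²=0 ⇒ x=−32/15=-2.1333; min R=1−1/(4·15/32)=0.4667>−1
Confirm numerically:
  x=-2.047: |R|=0.91716 <1
  x=-1.369: |R|=0.50951 <1
  x=-1.023: |R|=0.46756 <1
  x=-2.379: |R|=1.27396 >1
  x=-2.306: |R|=1.18664 >1
So |R|<1 on (-2.1333, 0).

left endpoint -2.1333.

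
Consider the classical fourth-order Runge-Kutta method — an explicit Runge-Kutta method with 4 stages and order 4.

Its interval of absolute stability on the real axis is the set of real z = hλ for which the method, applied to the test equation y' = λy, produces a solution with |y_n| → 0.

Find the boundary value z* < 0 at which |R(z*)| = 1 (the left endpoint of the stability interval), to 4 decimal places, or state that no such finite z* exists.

Test eqn y'=λy, z=hλ:
  order 4, 4-stage ⇒ R(z)=1+z+z^2/2+z^3/6+z^4/24
  (e.g. R(-1.39)=0.28399, |R|=0.28399)

Solve |R(x)|<1 on ℝ⁻.
x=-1.39: |R|=0.2840
|R(-2.58)|=0.7321 |R(-2.24)|=0.4446 |R(-1.49)|=0.2741
Bisect:
  x_lo=-3.6741 |R|=3.4019  x_hi=-0.1520 |R|=0.8590
  mid=-1.91305 |R|=0.30802 →hi
  mid=-2.79357 |R|=1.01255 →lo
  mid=-2.35331 |R|=0.52152 →hi
  mid=-2.57344 |R|=0.72483 →hi
  mid=-2.68351 |R|=0.85707 →hi
  mid=-2.73854 |R|=0.93177 →hi
  mid=-2.76606 |R|=0.97138 →hi
  mid=-2.77981 |R|=0.99177 →hi
  mid=-2.78669 |R|=1.00211 →lo
  mid=-2.78325 |R|=0.99693 →hi
  ...
  [-2.78540,-2.78519] ⇒ x*=-2.7853
Stable set (-2.7853, 0).

z* = -2.7853.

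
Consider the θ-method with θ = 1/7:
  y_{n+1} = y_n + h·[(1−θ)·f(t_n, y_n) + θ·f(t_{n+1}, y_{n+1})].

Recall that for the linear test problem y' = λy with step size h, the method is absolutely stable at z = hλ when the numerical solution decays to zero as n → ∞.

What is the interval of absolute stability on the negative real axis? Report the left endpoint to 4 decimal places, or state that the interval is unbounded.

Test eqn y'=λy, z=hλ:
  y_{n+1} = y_n + z·[6/7·y_n + 1/7·y_{n+1}] ⇒ (1 − 1/7z)y_{n+1} = (1 + 6/7z)y_n
  ⇒ R(z) = (1 + 6/7z)/(1 − 1/7z).

Find x<0 with |R(x)|<1.
x=-0.91: |R|=0.1947
R=−1: 1+6/7x = −1+1/7x ⇒ -5/7x=2 ⇒ x=2/(-5/7)=-2.8000
Confirm numerically:
  x=-2.418: |R|=0.79720 <1
  x=-2.297: |R|=0.72948 <1
  x=-1.805: |R|=0.43498 <1
  x=-1.793: |R|=0.42739 <1
  x=-3.274: |R|=1.23068 >1
  x=-3.173: |R|=1.18333 >1
  x=-2.865: |R|=1.03294 >1
Interval (-2.8000, 0).

(-2.8000, 0).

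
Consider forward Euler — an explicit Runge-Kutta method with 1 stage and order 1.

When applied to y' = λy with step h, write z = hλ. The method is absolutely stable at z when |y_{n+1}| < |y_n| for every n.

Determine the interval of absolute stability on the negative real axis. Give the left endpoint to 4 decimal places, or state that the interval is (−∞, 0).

z∈(-2.0000,0).

Set f=λy, z=hλ:
  order 1, 1-stage ⇒ R(z)=1+z
  (e.g. R(-0.82)=0.18000, |R|=0.18000)

Solve |R(x)|<1 on ℝ⁻.
x=-0.82: |R|=0.1800
|R(-2.02)|=1.0200 |R(-1.13)|=0.1300 |R(-0.98)|=0.0200
Bisect:
  x_lo=-2.3628 |R|=1.3628  x_hi=-0.3411 |R|=0.6589
  mid=-1.35194 |R|=0.35194 →hi
  mid=-1.85737 |R|=0.85737 →hi
  mid=-2.11008 |R|=1.11008 →lo
  mid=-1.98372 |R|=0.98372 →hi
  mid=-2.04690 |R|=1.04690 →lo
  mid=-2.01531 |R|=1.01531 →lo
  mid=-1.99952 |R|=0.99952 →hi
  ...
  [-2.00001,-1.99989] ⇒ x*=-2.0000
So |R|<1 on (-2.0000, 0).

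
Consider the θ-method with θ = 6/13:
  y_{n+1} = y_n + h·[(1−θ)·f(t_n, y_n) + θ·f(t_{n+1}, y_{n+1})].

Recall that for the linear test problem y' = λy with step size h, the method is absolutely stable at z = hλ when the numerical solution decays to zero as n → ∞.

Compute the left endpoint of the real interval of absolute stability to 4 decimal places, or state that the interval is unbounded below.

With y'=λy (z=hλ):
  y_{n+1} = y_n + z·[7/13·y_n + 6/13·y_{n+1}] ⇒ (1 − 6/13z)y_{n+1} = (1 + 7/13z)y_n
  Hence R(z) = (1 + 7/13z)/(1 − 6/13z).

Solve |R(x)|<1 on ℝ⁻.
x=-0.63: |R|=0.5119
R=−1: 1+7/13x = −1+6/13x ⇒ -1/13x=2 ⇒ x=2/(-1/13)=-26.0000
Confirm numerically:
  x=-22.279: |R|=0.97463 <1
  x=-21.947: |R|=0.97199 <1
  x=-16.140: |R|=0.91023 <1
  x=-12.932: |R|=0.85575 <1
  x=-26.321: |R|=1.00188 >1
  x=-26.043: |R|=1.00025 >1
Interval (-26.0000, 0).

z* = -26.0000.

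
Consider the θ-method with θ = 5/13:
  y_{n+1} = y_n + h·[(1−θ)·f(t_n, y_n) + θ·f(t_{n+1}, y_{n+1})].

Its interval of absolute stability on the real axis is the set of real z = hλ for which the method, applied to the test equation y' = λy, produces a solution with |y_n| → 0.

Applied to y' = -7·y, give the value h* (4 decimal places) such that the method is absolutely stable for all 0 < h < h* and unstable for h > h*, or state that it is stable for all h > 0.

Set f=λy, z=hλ:
  y_{n+1} = y_n + z·[8/13·y_n + 5/13·y_{n+1}] ⇒ (1 − 5/13z)y_{n+1} = (1 + 8/13z)y_n
  Hence R(z) = (1 + 8/13z)/(1 − 5/13z).

Need |R(x)|<1, x<0.
x=-0.66: |R|=0.4736
R=−1: 1+8/13x = −1+5/13x ⇒ -3/13x=2 ⇒ x=2/(-3/13)=-8.6667
Confirm numerically:
  x=-6.657: |R|=0.86974 <1
  x=-6.087: |R|=0.82183 <1
  x=-4.150: |R|=0.59852 <1
  x=-8.769: |R|=1.00540 >1
  x=-8.745: |R|=1.00414 >1
So |R|<1 on (-8.6667, 0).

(-8.6667,0); λ=-7 ⇒ h* = (26/3)/7 = 1.2381.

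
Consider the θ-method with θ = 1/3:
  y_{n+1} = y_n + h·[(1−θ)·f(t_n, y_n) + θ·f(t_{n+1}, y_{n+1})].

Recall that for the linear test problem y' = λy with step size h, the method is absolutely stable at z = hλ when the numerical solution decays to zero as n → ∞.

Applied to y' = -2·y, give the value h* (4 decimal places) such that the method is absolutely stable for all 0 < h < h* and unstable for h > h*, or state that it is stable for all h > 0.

On y'=λy, z=hλ:
  y_{n+1} = y_n + z·[2/3·y_n + 1/3·y_{n+1}] ⇒ (1 − 1/3z)y_{n+1} = (1 + 2/3z)y_n
  R(z) = (1 + 2/3z)/(1 − 1/3z).

Need |R(x)|<1, x<0.
x=-0.97: |R|=0.2670
R=−1: 1+2/3x = −1+1/3x ⇒ -1/3x=2 ⇒ x=2/(-1/3)=-6.0000
Confirm numerically:
  x=-5.166: |R|=0.89787 <1
  x=-4.804: |R|=0.84675 <1
  x=-4.650: |R|=0.82353 <1
  x=-4.001: |R|=0.71447 <1
  x=-6.449: |R|=1.04752 >1
  x=-6.250: |R|=1.02703 >1
Stable set (-6.0000, 0).

(-6.0000,0); λ=-2 ⇒ h* = (6)/2 = 3.0000.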